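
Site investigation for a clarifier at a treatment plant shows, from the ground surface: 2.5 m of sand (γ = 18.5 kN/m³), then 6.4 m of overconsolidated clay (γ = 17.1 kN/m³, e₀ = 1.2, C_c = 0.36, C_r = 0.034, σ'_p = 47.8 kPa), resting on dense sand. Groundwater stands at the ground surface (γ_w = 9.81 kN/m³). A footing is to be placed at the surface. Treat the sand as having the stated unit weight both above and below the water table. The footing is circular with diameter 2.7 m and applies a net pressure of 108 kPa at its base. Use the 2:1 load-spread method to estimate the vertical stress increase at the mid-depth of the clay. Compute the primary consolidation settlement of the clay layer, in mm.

Mid-depth of clay below the ground surface: z = 2.5 + 6.4/2 = 5.7 m.
Total vertical stress at mid-clay: σ_v = 18.5×2.5 + 17.1×3.2 = 100.97 kPa.
Pore pressure: u = 9.81×(5.7 − 0) = 55.917 kPa.
Initial effective stress: σ'_0 = σ_v − u = 100.97 − 55.917 = 45.053 kPa.
Stress increase at mid-clay by the 2:1 spreading method:
Δσ ≈ qD²/(D+z)² = 108×2.7²/(2.7+5.7)² = 11.158 kPa
Final effective stress: σ'_f = 45.053 + 11.158 = 56.211 kPa.
σ'_f = 56.211 > σ'_p = 47.8 kPa, so the stress path crosses the preconsolidation pressure — recompression up to σ'_p, then virgin compression beyond:
S_c = H/(1+e₀)·[C_r·log₁₀(σ'_p/σ'_0) + C_c·log₁₀(σ'_f/σ'_p)]
    = 6.4/2.2 × [0.034×log₁₀(47.8/45.053) + 0.36×log₁₀(56.211/47.8)]
    = 2.9091 × [0.00087394 + 0.025342] = 0.07626 m

S_c ≈ 76.3 mm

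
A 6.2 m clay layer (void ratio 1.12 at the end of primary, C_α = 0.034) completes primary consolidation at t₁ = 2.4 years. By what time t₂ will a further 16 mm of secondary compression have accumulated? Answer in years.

t₂ ≈ 3.48 years

S_s = C_α·H/(1+e_p)·log₁₀(t₂/t₁) ⇒ log₁₀(t₂/t₁) = S_s·(1+e_p)/(C_α·H).
log₁₀(t₂/t₁) = 0.016 × (1+1.12) / (0.034×6.2) = 0.1609
t₂ = t₁ × 10^0.1609 = 2.4 × 1.448 = 3.476 years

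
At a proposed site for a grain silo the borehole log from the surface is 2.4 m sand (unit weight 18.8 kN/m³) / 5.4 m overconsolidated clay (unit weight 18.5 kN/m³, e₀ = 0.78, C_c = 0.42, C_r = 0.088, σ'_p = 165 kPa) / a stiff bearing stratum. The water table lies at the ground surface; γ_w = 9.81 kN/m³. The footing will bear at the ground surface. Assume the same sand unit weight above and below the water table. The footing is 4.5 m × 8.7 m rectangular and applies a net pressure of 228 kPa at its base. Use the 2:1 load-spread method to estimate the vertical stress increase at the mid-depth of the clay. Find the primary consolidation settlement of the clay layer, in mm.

S_c ≈ 106 mm

Mid-depth of clay below the ground surface: z = 2.4 + 5.4/2 = 5.1 m.
Total vertical stress at mid-clay: σ_v = 18.8×2.4 + 18.5×2.7 = 95.07 kPa.
Pore pressure: u = 9.81×(5.1 − 0) = 50.031 kPa.
Initial effective stress: σ'_0 = σ_v − u = 95.07 − 50.031 = 45.039 kPa.
Stress increase at mid-clay by the 2:1 spreading method:
Δσ = qBL/((B+z)(L+z)) = 228×4.5×8.7/((4.5+5.1)(8.7+5.1)) = 67.378 kPa
Final effective stress: σ'_f = 45.039 + 67.378 = 112.42 kPa.
σ'_f = 112.42 ≤ σ'_p = 165 kPa, so the clay remains overconsolidated and only the recompression index applies:
S_c = C_r·H/(1+e₀)·log₁₀(σ'_f/σ'_0) = 0.088×5.4/1.78×log₁₀(112.42/45.039)
    = 0.26697 × 0.39725 = 0.1061 m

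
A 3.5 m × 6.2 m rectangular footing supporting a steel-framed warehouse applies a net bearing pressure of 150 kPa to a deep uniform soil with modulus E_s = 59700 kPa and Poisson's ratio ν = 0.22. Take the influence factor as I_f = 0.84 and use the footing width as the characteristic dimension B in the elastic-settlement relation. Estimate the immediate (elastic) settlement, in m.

S_e ≈ 0.00703 m

Immediate (elastic) settlement: S_e = q·B·(1−ν²)/E_s · I_f.
S_e = 150 × 3.5 × (1 − 0.22²) / 59700 × 0.84
    = 150 × 3.5 × 0.9516 / 59700 × 0.84
    = 0.007029 m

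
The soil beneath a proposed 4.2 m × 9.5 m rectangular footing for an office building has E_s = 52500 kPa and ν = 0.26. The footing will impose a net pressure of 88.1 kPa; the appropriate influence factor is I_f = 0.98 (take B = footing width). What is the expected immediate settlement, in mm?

S_e ≈ 6.44 mm

Immediate (elastic) settlement: S_e = q·B·(1−ν²)/E_s · I_f.
S_e = 88.1 × 4.2 × (1 − 0.26²) / 52500 × 0.98
    = 88.1 × 4.2 × 0.9324 / 52500 × 0.98
    = 0.00644 m = 6.44 mm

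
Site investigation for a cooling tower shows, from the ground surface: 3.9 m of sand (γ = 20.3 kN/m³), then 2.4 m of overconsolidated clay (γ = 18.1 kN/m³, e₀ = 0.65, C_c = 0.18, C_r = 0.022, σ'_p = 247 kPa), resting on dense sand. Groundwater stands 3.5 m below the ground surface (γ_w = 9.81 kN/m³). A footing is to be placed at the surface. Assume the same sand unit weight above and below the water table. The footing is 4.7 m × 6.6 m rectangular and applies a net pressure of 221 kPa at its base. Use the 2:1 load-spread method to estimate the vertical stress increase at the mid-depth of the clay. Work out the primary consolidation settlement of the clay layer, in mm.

S_c ≈ 7.39 mm

Mid-depth of clay below the ground surface: z = 3.9 + 2.4/2 = 5.1 m.
Total vertical stress at mid-clay: σ_v = 20.3×3.9 + 18.1×1.2 = 100.89 kPa.
Pore pressure: u = 9.81×(5.1 − 3.5) = 15.696 kPa.
Initial effective stress: σ'_0 = σ_v − u = 100.89 − 15.696 = 85.194 kPa.
Stress increase at mid-clay by the 2:1 spreading method:
Δσ = qBL/((B+z)(L+z)) = 221×4.7×6.6/((4.7+5.1)(6.6+5.1)) = 59.789 kPa
Final effective stress: σ'_f = 85.194 + 59.789 = 144.98 kPa.
σ'_f = 144.98 ≤ σ'_p = 247 kPa, so the clay remains overconsolidated and only the recompression index applies:
S_c = C_r·H/(1+e₀)·log₁₀(σ'_f/σ'_0) = 0.022×2.4/1.65×log₁₀(144.98/85.194)
    = 0.031999 × 0.2309 = 0.007389 m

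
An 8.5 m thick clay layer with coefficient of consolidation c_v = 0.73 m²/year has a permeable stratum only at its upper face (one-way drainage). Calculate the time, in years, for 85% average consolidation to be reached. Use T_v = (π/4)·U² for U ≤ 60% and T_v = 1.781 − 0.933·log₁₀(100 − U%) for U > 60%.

Drainage path length: H_d = H = 8.5 m (single drainage).
U > 60%: T_v = 1.781 − 0.933·log₁₀(100 − 85) = 0.68371.
t = T_v·H_d²/c_v = 0.68371×8.5²/0.73 = 67.67 years.

t ≈ 67.7 years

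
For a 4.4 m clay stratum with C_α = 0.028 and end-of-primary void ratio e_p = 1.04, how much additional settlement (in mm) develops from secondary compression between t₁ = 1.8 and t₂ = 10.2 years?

S_s ≈ 45.5 mm

Secondary compression: S_s = C_α·H/(1+e_p)·log₁₀(t₂/t₁)
S_s = 0.028×4.4/(1+1.04)×log₁₀(10.2/1.8)
    = 0.06039 × 0.7533 = 0.0455 m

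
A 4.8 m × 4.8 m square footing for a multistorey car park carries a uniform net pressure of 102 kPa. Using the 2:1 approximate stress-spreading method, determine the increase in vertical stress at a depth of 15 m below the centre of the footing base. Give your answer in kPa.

Δσ_z ≈ 5.99 kPa

By the 2:1 method the load spreads at 1 horizontal : 2 vertical, so at depth z the loaded area has grown by z in each plan dimension:
Δσ = qBL/((B+z)(L+z)) = 102×4.8×4.8/((4.8+15)(4.8+15)) = 5.9945 kPa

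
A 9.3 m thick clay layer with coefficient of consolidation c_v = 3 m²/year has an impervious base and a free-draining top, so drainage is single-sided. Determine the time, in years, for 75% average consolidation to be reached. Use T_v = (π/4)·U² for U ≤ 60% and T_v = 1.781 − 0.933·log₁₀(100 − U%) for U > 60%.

t ≈ 13.7 years

Drainage path length: H_d = H = 9.3 m (single drainage).
U > 60%: T_v = 1.781 − 0.933·log₁₀(100 − 75) = 0.47672.
t = T_v·H_d²/c_v = 0.47672×9.3²/3 = 13.74 years.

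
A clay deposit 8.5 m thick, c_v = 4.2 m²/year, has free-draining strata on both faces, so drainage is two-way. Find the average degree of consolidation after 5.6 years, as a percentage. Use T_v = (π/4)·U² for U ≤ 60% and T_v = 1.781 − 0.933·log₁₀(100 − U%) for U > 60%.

Drainage path length: H_d = H/2 = 4.25 m (double drainage).
T_v = c_v·t/H_d² = 4.2×5.6/4.25² = 1.3021.
T_v = 1.3021 corresponds to the U > 60% branch:
U = 1 − 10^((1.781 − T_v)/0.933)/100 = 0.9674

U ≈ 96.7 %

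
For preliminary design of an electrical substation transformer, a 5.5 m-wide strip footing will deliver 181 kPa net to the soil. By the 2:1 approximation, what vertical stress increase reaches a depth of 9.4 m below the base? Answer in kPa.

Δσ_z ≈ 66.8 kPa

By the 2:1 method the load spreads at 1 horizontal : 2 vertical, so at depth z the loaded area has grown by z in each plan dimension:
Δσ = qB/(B+z) = 181×5.5/(5.5+9.4) = 66.812 kPa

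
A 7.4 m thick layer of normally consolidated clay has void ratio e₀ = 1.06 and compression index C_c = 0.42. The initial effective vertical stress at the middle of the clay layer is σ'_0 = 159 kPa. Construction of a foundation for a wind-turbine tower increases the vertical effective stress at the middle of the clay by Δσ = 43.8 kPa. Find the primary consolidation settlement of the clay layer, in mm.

S_c ≈ 159 mm

Final effective stress: σ'_f = σ'_0 + Δσ = 159 + 43.8 = 202.8 kPa.
Normally consolidated clay, so the full stress increment lies on the virgin compression line:
S_c = C_c·H/(1+e₀)·log₁₀(σ'_f/σ'_0) = 0.42×7.4/(1+1.06)×log₁₀(202.8/159)
    = 1.5087 × 0.10567 = 0.1594 m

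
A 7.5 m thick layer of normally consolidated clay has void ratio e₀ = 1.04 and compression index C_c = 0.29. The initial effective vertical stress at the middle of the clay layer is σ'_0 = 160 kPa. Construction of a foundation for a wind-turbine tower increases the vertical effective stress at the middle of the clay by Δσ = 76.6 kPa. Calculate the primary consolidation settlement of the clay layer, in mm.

Final effective stress: σ'_f = σ'_0 + Δσ = 160 + 76.6 = 236.6 kPa.
Normally consolidated clay, so the full stress increment lies on the virgin compression line:
S_c = C_c·H/(1+e₀)·log₁₀(σ'_f/σ'_0) = 0.29×7.5/(1+1.04)×log₁₀(236.6/160)
    = 1.0662 × 0.16989 = 0.1811 m

S_c ≈ 181 mm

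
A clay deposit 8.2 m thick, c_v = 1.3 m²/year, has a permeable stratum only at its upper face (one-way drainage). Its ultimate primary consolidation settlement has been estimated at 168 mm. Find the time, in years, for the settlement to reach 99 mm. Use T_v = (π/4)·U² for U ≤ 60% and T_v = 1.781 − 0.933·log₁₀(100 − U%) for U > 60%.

t ≈ 14.1 years

Drainage path length: H_d = H = 8.2 m (single drainage).
U = S(t)/S_ult = 99/168 = 0.5893.
U ≤ 60%: T_v = (π/4)·U² = (π/4)×0.58929² = 0.27274.
t = T_v·H_d²/c_v = 0.27274×8.2²/1.3 = 14.11 years.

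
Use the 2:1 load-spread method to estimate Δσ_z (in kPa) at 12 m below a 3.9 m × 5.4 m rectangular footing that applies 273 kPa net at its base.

Δσ_z ≈ 20.8 kPa

By the 2:1 method the load spreads at 1 horizontal : 2 vertical, so at depth z the loaded area has grown by z in each plan dimension:
Δσ = qBL/((B+z)(L+z)) = 273×3.9×5.4/((3.9+12)(5.4+12)) = 20.781 kPa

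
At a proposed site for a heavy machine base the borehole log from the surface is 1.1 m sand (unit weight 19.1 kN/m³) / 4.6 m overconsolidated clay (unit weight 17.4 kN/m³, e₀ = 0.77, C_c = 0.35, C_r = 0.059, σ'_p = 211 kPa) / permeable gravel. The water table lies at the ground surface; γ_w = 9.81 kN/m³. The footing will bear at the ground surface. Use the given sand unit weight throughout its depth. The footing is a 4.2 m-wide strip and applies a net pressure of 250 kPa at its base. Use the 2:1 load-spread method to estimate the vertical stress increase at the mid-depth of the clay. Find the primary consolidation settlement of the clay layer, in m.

Mid-depth of clay below the ground surface: z = 1.1 + 4.6/2 = 3.4 m.
Total vertical stress at mid-clay: σ_v = 19.1×1.1 + 17.4×2.3 = 61.03 kPa.
Pore pressure: u = 9.81×(3.4 − 0) = 33.354 kPa.
Initial effective stress: σ'_0 = σ_v − u = 61.03 − 33.354 = 27.676 kPa.
Stress increase at mid-clay by the 2:1 spreading method:
Δσ = qB/(B+z) = 250×4.2/(4.2+3.4) = 138.16 kPa
Final effective stress: σ'_f = 27.676 + 138.16 = 165.84 kPa.
σ'_f = 165.84 ≤ σ'_p = 211 kPa, so the clay remains overconsolidated and only the recompression index applies:
S_c = C_r·H/(1+e₀)·log₁₀(σ'_f/σ'_0) = 0.059×4.6/1.77×log₁₀(165.84/27.676)
    = 0.15334 × 0.77759 = 0.1192 m

S_c ≈ 0.119 m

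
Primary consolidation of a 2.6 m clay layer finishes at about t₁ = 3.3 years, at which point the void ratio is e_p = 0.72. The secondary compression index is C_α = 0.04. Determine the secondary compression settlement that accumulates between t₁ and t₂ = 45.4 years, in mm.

Secondary compression: S_s = C_α·H/(1+e_p)·log₁₀(t₂/t₁)
S_s = 0.04×2.6/(1+0.72)×log₁₀(45.4/3.3)
    = 0.06047 × 1.139 = 0.06884 m

S_s ≈ 68.8 mm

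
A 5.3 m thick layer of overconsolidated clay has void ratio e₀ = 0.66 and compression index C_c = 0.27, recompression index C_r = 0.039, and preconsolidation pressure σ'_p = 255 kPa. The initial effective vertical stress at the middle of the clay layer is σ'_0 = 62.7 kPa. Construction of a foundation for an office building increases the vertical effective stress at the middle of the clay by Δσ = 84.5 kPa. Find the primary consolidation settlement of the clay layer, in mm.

Final effective stress: σ'_f = 62.7 + 84.5 = 147.2 kPa.
σ'_f = 147.2 ≤ σ'_p = 255 kPa, so the clay remains overconsolidated and only the recompression index applies:
S_c = C_r·H/(1+e₀)·log₁₀(σ'_f/σ'_0) = 0.039×5.3/1.66×log₁₀(147.2/62.7)
    = 0.12452 × 0.37064 = 0.04615 m

S_c ≈ 46.2 mm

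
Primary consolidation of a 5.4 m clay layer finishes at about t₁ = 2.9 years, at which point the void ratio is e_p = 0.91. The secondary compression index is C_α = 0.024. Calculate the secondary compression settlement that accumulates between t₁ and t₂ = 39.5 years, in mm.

Secondary compression: S_s = C_α·H/(1+e_p)·log₁₀(t₂/t₁)
S_s = 0.024×5.4/(1+0.91)×log₁₀(39.5/2.9)
    = 0.06785 × 1.134 = 0.07696 m

S_s ≈ 77 mm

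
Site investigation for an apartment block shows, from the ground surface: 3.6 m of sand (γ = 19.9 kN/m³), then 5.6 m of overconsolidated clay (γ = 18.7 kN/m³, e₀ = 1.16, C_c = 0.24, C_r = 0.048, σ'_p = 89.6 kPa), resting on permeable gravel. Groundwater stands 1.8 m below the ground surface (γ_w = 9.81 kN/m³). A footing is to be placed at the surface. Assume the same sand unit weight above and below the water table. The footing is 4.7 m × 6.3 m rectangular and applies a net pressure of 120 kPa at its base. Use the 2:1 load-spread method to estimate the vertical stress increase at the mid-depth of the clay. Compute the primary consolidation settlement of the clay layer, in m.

Mid-depth of clay below the ground surface: z = 3.6 + 5.6/2 = 6.4 m.
Total vertical stress at mid-clay: σ_v = 19.9×3.6 + 18.7×2.8 = 124 kPa.
Pore pressure: u = 9.81×(6.4 − 1.8) = 45.126 kPa.
Initial effective stress: σ'_0 = σ_v − u = 124 − 45.126 = 78.874 kPa.
Stress increase at mid-clay by the 2:1 spreading method:
Δσ = qBL/((B+z)(L+z)) = 120×4.7×6.3/((4.7+6.4)(6.3+6.4)) = 25.205 kPa
Final effective stress: σ'_f = 78.874 + 25.205 = 104.08 kPa.
σ'_f = 104.08 > σ'_p = 89.6 kPa, so the stress path crosses the preconsolidation pressure — recompression up to σ'_p, then virgin compression beyond:
S_c = H/(1+e₀)·[C_r·log₁₀(σ'_p/σ'_0) + C_c·log₁₀(σ'_f/σ'_p)]
    = 5.6/2.16 × [0.048×log₁₀(89.6/78.874) + 0.24×log₁₀(104.08/89.6)]
    = 2.5926 × [0.002658 + 0.015614] = 0.04737 m

S_c ≈ 0.0474 m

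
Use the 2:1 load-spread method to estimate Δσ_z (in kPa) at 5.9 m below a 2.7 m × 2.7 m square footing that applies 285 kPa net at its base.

By the 2:1 method the load spreads at 1 horizontal : 2 vertical, so at depth z the loaded area has grown by z in each plan dimension:
Δσ = qBL/((B+z)(L+z)) = 285×2.7×2.7/((2.7+5.9)(2.7+5.9)) = 28.092 kPa

Δσ_z ≈ 28.1 kPa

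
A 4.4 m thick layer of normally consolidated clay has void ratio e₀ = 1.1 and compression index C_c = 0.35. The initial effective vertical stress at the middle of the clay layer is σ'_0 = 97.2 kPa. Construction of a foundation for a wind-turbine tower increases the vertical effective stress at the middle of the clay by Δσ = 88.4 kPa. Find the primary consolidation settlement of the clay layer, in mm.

Final effective stress: σ'_f = σ'_0 + Δσ = 97.2 + 88.4 = 185.6 kPa.
Normally consolidated clay, so the full stress increment lies on the virgin compression line:
S_c = C_c·H/(1+e₀)·log₁₀(σ'_f/σ'_0) = 0.35×4.4/(1+1.1)×log₁₀(185.6/97.2)
    = 0.73333 × 0.28091 = 0.206 m

S_c ≈ 206 mm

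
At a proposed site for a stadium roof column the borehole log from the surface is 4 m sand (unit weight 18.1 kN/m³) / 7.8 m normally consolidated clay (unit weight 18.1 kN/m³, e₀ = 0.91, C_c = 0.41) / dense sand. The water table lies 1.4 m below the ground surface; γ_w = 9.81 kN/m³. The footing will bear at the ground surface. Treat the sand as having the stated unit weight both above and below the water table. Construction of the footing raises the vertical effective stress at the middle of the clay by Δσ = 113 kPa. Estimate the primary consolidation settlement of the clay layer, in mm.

Mid-depth of clay below the ground surface: z = 4 + 7.8/2 = 7.9 m.
Total vertical stress at mid-clay: σ_v = 18.1×4 + 18.1×3.9 = 142.99 kPa.
Pore pressure: u = 9.81×(7.9 − 1.4) = 63.765 kPa.
Initial effective stress: σ'_0 = σ_v − u = 142.99 − 63.765 = 79.225 kPa.
Final effective stress: σ'_f = σ'_0 + Δσ = 79.225 + 113 = 192.22 kPa.
Normally consolidated clay, so the full stress increment lies on the virgin compression line:
S_c = C_c·H/(1+e₀)·log₁₀(σ'_f/σ'_0) = 0.41×7.8/(1+0.91)×log₁₀(192.22/79.225)
    = 1.6743 × 0.38494 = 0.6445 m

S_c ≈ 645 mm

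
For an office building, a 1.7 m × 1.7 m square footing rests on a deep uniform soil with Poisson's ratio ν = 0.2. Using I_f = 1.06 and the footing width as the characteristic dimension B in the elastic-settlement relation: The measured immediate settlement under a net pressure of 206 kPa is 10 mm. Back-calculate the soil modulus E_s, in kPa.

S_e = q·B·(1−ν²)/E_s · I_f  ⇒  E_s = q·B·(1−ν²)·I_f / S_e.
E_s = 206 × 1.7 × 0.96 × 1.06 / 0.01 = 35640 kPa

E_s ≈ 35600 kPa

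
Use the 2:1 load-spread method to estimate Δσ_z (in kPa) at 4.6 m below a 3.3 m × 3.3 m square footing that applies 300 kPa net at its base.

By the 2:1 method the load spreads at 1 horizontal : 2 vertical, so at depth z the loaded area has grown by z in each plan dimension:
Δσ = qBL/((B+z)(L+z)) = 300×3.3×3.3/((3.3+4.6)(3.3+4.6)) = 52.347 kPa

Δσ_z ≈ 52.3 kPa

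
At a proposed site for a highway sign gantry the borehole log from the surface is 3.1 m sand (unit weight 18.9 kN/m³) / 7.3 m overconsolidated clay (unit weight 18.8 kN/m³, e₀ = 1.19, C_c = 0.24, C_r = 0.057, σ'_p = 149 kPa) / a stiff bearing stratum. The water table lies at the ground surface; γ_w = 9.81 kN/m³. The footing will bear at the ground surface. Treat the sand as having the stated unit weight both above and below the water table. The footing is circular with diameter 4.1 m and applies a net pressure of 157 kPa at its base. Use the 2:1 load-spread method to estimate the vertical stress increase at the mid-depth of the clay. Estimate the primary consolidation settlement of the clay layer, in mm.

S_c ≈ 25.8 mm

Mid-depth of clay below the ground surface: z = 3.1 + 7.3/2 = 6.75 m.
Total vertical stress at mid-clay: σ_v = 18.9×3.1 + 18.8×3.65 = 127.21 kPa.
Pore pressure: u = 9.81×(6.75 − 0) = 66.218 kPa.
Initial effective stress: σ'_0 = σ_v − u = 127.21 − 66.218 = 60.992 kPa.
Stress increase at mid-clay by the 2:1 spreading method:
Δσ ≈ qD²/(D+z)² = 157×4.1²/(4.1+6.75)² = 22.419 kPa
Final effective stress: σ'_f = 60.992 + 22.419 = 83.411 kPa.
σ'_f = 83.411 ≤ σ'_p = 149 kPa, so the clay remains overconsolidated and only the recompression index applies:
S_c = C_r·H/(1+e₀)·log₁₀(σ'_f/σ'_0) = 0.057×7.3/2.19×log₁₀(83.411/60.992)
    = 0.19 × 0.13595 = 0.02583 m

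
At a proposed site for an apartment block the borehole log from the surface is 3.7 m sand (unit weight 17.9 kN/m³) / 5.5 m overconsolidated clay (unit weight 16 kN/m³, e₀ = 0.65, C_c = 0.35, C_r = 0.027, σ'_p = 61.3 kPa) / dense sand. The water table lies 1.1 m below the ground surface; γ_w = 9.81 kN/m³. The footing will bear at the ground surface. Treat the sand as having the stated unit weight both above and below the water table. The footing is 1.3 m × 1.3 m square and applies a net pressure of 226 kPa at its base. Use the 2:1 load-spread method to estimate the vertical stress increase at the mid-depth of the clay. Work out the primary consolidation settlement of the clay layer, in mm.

Mid-depth of clay below the ground surface: z = 3.7 + 5.5/2 = 6.45 m.
Total vertical stress at mid-clay: σ_v = 17.9×3.7 + 16×2.75 = 110.23 kPa.
Pore pressure: u = 9.81×(6.45 − 1.1) = 52.483 kPa.
Initial effective stress: σ'_0 = σ_v − u = 110.23 − 52.483 = 57.747 kPa.
Stress increase at mid-clay by the 2:1 spreading method:
Δσ = qBL/((B+z)(L+z)) = 226×1.3×1.3/((1.3+6.45)(1.3+6.45)) = 6.359 kPa
Final effective stress: σ'_f = 57.747 + 6.359 = 64.106 kPa.
σ'_f = 64.106 > σ'_p = 61.3 kPa, so the stress path crosses the preconsolidation pressure — recompression up to σ'_p, then virgin compression beyond:
S_c = H/(1+e₀)·[C_r·log₁₀(σ'_p/σ'_0) + C_c·log₁₀(σ'_f/σ'_p)]
    = 5.5/1.65 × [0.027×log₁₀(61.3/57.747) + 0.35×log₁₀(64.106/61.3)]
    = 3.3333 × [0.00070014 + 0.0068034] = 0.02501 m

S_c ≈ 25 mm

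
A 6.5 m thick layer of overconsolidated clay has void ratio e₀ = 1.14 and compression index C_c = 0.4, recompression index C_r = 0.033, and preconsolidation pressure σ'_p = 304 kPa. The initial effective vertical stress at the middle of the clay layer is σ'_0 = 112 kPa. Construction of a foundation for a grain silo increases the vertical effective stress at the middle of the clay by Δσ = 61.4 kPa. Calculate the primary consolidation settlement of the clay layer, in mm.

S_c ≈ 19 mm

Final effective stress: σ'_f = 112 + 61.4 = 173.4 kPa.
σ'_f = 173.4 ≤ σ'_p = 304 kPa, so the clay remains overconsolidated and only the recompression index applies:
S_c = C_r·H/(1+e₀)·log₁₀(σ'_f/σ'_0) = 0.033×6.5/2.14×log₁₀(173.4/112)
    = 0.10023 × 0.18983 = 0.01903 m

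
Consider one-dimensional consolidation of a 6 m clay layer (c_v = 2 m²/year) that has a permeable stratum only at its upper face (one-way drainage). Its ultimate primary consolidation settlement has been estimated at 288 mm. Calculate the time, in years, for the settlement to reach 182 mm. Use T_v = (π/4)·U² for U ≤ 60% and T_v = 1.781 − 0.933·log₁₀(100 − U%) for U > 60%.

t ≈ 5.76 years

Drainage path length: H_d = H = 6 m (single drainage).
U = S(t)/S_ult = 182/288 = 0.6319.
U > 60%: T_v = 1.781 − 0.933·log₁₀(100 − 63.194) = 0.32.
t = T_v·H_d²/c_v = 0.32×6²/2 = 5.76 years.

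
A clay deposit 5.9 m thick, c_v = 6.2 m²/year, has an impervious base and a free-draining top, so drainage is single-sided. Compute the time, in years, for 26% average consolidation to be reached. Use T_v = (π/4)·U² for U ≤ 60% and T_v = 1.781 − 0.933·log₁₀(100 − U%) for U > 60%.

Drainage path length: H_d = H = 5.9 m (single drainage).
U ≤ 60%: T_v = (π/4)·U² = (π/4)×0.26² = 0.053093.
t = T_v·H_d²/c_v = 0.053093×5.9²/6.2 = 0.2981 years.

t ≈ 0.298 years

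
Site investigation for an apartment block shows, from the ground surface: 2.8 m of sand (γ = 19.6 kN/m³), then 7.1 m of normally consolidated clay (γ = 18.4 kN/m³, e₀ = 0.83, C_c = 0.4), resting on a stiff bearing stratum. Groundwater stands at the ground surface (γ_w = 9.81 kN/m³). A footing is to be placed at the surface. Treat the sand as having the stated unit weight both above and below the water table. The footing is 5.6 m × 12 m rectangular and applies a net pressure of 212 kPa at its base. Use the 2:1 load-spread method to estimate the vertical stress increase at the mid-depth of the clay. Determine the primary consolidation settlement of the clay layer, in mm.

Mid-depth of clay below the ground surface: z = 2.8 + 7.1/2 = 6.35 m.
Total vertical stress at mid-clay: σ_v = 19.6×2.8 + 18.4×3.55 = 120.2 kPa.
Pore pressure: u = 9.81×(6.35 − 0) = 62.294 kPa.
Initial effective stress: σ'_0 = σ_v − u = 120.2 − 62.294 = 57.906 kPa.
Stress increase at mid-clay by the 2:1 spreading method:
Δσ = qBL/((B+z)(L+z)) = 212×5.6×12/((5.6+6.35)(12+6.35)) = 64.968 kPa
Final effective stress: σ'_f = σ'_0 + Δσ = 57.906 + 64.968 = 122.87 kPa.
Normally consolidated clay, so the full stress increment lies on the virgin compression line:
S_c = C_c·H/(1+e₀)·log₁₀(σ'_f/σ'_0) = 0.4×7.1/(1+0.83)×log₁₀(122.87/57.906)
    = 1.5519 × 0.32672 = 0.507 m

S_c ≈ 507 mm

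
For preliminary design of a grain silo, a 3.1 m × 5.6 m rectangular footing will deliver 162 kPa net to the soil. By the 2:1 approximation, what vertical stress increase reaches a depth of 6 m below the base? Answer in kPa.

Δσ_z ≈ 26.6 kPa

By the 2:1 method the load spreads at 1 horizontal : 2 vertical, so at depth z the loaded area has grown by z in each plan dimension:
Δσ = qBL/((B+z)(L+z)) = 162×3.1×5.6/((3.1+6)(5.6+6)) = 26.642 kPa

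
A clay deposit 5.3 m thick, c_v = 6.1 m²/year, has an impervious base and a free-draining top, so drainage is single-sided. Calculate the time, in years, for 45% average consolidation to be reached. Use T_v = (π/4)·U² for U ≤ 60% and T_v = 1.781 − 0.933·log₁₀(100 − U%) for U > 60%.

t ≈ 0.732 years

Drainage path length: H_d = H = 5.3 m (single drainage).
U ≤ 60%: T_v = (π/4)·U² = (π/4)×0.45² = 0.15904.
t = T_v·H_d²/c_v = 0.15904×5.3²/6.1 = 0.7324 years.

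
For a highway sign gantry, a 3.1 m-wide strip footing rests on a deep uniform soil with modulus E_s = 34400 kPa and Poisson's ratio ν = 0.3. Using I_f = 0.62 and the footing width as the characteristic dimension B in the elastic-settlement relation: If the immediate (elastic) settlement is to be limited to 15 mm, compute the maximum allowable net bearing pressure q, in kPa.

S_e = q·B·(1−ν²)/E_s · I_f  ⇒  q = S_e·E_s / (B·(1−ν²)·I_f).
q = 0.015 × 34400 / (3.1 × 0.91 × 0.62) = 295 kPa

q ≈ 295 kPa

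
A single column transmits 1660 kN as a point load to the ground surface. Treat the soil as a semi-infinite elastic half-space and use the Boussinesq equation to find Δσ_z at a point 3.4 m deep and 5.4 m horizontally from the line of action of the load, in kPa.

Δσ_z ≈ 2.94 kPa

Boussinesq vertical stress below a point load on an elastic half-space:
Δσ_z = 3P/(2πz²) · [1 + (r/z)²]^(−5/2)
r/z = 5.4/3.4 = 1.5882; [1+(r/z)²]^(−5/2) = 0.042941.
Δσ_z = 3×1660/(2π×3.4²) × 0.042941 = 68.563 × 0.042941 = 2.944 kPa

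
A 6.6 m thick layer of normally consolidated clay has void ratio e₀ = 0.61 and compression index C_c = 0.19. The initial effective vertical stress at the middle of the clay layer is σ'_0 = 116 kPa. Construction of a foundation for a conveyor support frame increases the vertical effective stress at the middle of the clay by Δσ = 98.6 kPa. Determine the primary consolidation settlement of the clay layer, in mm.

Final effective stress: σ'_f = σ'_0 + Δσ = 116 + 98.6 = 214.6 kPa.
Normally consolidated clay, so the full stress increment lies on the virgin compression line:
S_c = C_c·H/(1+e₀)·log₁₀(σ'_f/σ'_0) = 0.19×6.6/(1+0.61)×log₁₀(214.6/116)
    = 0.77888 × 0.26717 = 0.2081 m

S_c ≈ 208 mm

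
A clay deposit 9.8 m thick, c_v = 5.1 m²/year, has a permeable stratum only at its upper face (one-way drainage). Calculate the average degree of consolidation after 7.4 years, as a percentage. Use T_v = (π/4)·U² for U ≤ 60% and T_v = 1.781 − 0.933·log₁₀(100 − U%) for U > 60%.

Drainage path length: H_d = H = 9.8 m (single drainage).
T_v = c_v·t/H_d² = 5.1×7.4/9.8² = 0.39296.
T_v = 0.39296 corresponds to the U > 60% branch:
U = 1 − 10^((1.781 − T_v)/0.933)/100 = 0.6926

U ≈ 69.3 %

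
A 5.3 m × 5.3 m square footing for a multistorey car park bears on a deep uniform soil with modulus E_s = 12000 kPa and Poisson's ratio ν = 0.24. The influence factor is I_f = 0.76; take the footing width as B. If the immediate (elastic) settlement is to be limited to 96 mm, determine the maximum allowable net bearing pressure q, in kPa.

q ≈ 303 kPa

S_e = q·B·(1−ν²)/E_s · I_f  ⇒  q = S_e·E_s / (B·(1−ν²)·I_f).
q = 0.096 × 12000 / (5.3 × 0.9424 × 0.76) = 303.5 kPa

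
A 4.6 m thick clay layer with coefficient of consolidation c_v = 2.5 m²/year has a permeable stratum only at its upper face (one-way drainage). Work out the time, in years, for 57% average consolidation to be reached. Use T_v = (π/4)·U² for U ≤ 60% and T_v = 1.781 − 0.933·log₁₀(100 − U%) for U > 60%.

Drainage path length: H_d = H = 4.6 m (single drainage).
U ≤ 60%: T_v = (π/4)·U² = (π/4)×0.57² = 0.25518.
t = T_v·H_d²/c_v = 0.25518×4.6²/2.5 = 2.16 years.

t ≈ 2.16 years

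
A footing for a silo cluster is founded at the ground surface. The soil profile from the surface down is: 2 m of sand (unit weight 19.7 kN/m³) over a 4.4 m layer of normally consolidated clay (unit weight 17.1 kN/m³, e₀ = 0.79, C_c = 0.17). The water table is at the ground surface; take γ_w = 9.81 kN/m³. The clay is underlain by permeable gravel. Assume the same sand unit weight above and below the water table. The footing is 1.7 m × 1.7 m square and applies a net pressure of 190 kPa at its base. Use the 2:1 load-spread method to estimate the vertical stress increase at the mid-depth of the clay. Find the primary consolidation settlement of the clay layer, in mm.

Mid-depth of clay below the ground surface: z = 2 + 4.4/2 = 4.2 m.
Total vertical stress at mid-clay: σ_v = 19.7×2 + 17.1×2.2 = 77.02 kPa.
Pore pressure: u = 9.81×(4.2 − 0) = 41.202 kPa.
Initial effective stress: σ'_0 = σ_v − u = 77.02 − 41.202 = 35.818 kPa.
Stress increase at mid-clay by the 2:1 spreading method:
Δσ = qBL/((B+z)(L+z)) = 190×1.7×1.7/((1.7+4.2)(1.7+4.2)) = 15.774 kPa
Final effective stress: σ'_f = σ'_0 + Δσ = 35.818 + 15.774 = 51.592 kPa.
Normally consolidated clay, so the full stress increment lies on the virgin compression line:
S_c = C_c·H/(1+e₀)·log₁₀(σ'_f/σ'_0) = 0.17×4.4/(1+0.79)×log₁₀(51.592/35.818)
    = 0.41788 × 0.15848 = 0.06623 m

S_c ≈ 66.2 mm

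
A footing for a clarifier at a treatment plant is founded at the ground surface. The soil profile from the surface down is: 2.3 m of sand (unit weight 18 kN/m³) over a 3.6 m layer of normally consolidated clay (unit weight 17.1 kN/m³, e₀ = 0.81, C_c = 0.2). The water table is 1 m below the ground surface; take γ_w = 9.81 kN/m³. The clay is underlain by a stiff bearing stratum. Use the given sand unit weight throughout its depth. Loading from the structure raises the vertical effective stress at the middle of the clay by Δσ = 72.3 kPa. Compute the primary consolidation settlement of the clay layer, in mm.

S_c ≈ 174 mm

Mid-depth of clay below the ground surface: z = 2.3 + 3.6/2 = 4.1 m.
Total vertical stress at mid-clay: σ_v = 18×2.3 + 17.1×1.8 = 72.18 kPa.
Pore pressure: u = 9.81×(4.1 − 1) = 30.411 kPa.
Initial effective stress: σ'_0 = σ_v − u = 72.18 − 30.411 = 41.769 kPa.
Final effective stress: σ'_f = σ'_0 + Δσ = 41.769 + 72.3 = 114.07 kPa.
Normally consolidated clay, so the full stress increment lies on the virgin compression line:
S_c = C_c·H/(1+e₀)·log₁₀(σ'_f/σ'_0) = 0.2×3.6/(1+0.81)×log₁₀(114.07/41.769)
    = 0.39779 × 0.43632 = 0.1736 m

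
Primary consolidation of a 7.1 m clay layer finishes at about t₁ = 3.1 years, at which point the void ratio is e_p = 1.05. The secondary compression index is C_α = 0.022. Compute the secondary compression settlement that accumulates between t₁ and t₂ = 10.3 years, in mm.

S_s ≈ 39.7 mm

Secondary compression: S_s = C_α·H/(1+e_p)·log₁₀(t₂/t₁)
S_s = 0.022×7.1/(1+1.05)×log₁₀(10.3/3.1)
    = 0.0762 × 0.5215 = 0.03973 m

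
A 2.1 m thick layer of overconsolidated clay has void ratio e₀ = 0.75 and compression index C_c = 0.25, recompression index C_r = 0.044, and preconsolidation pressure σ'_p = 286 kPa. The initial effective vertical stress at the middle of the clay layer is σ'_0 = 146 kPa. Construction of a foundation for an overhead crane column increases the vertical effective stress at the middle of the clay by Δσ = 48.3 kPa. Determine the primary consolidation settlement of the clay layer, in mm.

S_c ≈ 6.55 mm

Final effective stress: σ'_f = 146 + 48.3 = 194.3 kPa.
σ'_f = 194.3 ≤ σ'_p = 286 kPa, so the clay remains overconsolidated and only the recompression index applies:
S_c = C_r·H/(1+e₀)·log₁₀(σ'_f/σ'_0) = 0.044×2.1/1.75×log₁₀(194.3/146)
    = 0.0528 × 0.12412 = 0.006554 m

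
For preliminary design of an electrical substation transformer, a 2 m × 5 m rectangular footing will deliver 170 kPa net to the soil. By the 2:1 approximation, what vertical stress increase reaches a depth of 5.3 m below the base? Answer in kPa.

By the 2:1 method the load spreads at 1 horizontal : 2 vertical, so at depth z the loaded area has grown by z in each plan dimension:
Δσ = qBL/((B+z)(L+z)) = 170×2×5/((2+5.3)(5+5.3)) = 22.609 kPa

Δσ_z ≈ 22.6 kPa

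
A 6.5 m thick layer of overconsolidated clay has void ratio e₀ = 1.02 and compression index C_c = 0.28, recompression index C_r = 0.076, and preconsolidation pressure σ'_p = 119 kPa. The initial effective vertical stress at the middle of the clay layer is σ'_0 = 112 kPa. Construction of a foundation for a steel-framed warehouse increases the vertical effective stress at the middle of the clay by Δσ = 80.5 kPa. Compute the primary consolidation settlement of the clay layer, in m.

S_c ≈ 0.195 m

Final effective stress: σ'_f = 112 + 80.5 = 192.5 kPa.
σ'_f = 192.5 > σ'_p = 119 kPa, so the stress path crosses the preconsolidation pressure — recompression up to σ'_p, then virgin compression beyond:
S_c = H/(1+e₀)·[C_r·log₁₀(σ'_p/σ'_0) + C_c·log₁₀(σ'_f/σ'_p)]
    = 6.5/2.02 × [0.076×log₁₀(119/112) + 0.28×log₁₀(192.5/119)]
    = 3.2178 × [0.002001 + 0.058487] = 0.1946 m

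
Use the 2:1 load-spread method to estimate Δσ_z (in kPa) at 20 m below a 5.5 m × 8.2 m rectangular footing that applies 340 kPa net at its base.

By the 2:1 method the load spreads at 1 horizontal : 2 vertical, so at depth z the loaded area has grown by z in each plan dimension:
Δσ = qBL/((B+z)(L+z)) = 340×5.5×8.2/((5.5+20)(8.2+20)) = 21.324 kPa

Δσ_z ≈ 21.3 kPa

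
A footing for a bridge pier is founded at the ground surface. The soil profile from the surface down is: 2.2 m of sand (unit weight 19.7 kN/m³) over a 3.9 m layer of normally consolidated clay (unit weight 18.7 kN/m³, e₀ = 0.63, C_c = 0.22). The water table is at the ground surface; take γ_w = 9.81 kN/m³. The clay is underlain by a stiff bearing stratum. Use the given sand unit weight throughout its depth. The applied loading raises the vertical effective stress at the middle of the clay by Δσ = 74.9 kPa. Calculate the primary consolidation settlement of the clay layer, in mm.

Mid-depth of clay below the ground surface: z = 2.2 + 3.9/2 = 4.15 m.
Total vertical stress at mid-clay: σ_v = 19.7×2.2 + 18.7×1.95 = 79.805 kPa.
Pore pressure: u = 9.81×(4.15 − 0) = 40.712 kPa.
Initial effective stress: σ'_0 = σ_v − u = 79.805 − 40.712 = 39.093 kPa.
Final effective stress: σ'_f = σ'_0 + Δσ = 39.093 + 74.9 = 113.99 kPa.
Normally consolidated clay, so the full stress increment lies on the virgin compression line:
S_c = C_c·H/(1+e₀)·log₁₀(σ'_f/σ'_0) = 0.22×3.9/(1+0.63)×log₁₀(113.99/39.093)
    = 0.52638 × 0.46477 = 0.2446 m

S_c ≈ 245 mm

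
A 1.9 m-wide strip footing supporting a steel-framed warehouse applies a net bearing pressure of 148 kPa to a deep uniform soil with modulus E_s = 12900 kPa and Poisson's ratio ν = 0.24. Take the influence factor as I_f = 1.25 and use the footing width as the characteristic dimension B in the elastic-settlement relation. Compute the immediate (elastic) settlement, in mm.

S_e ≈ 25.7 mm

Immediate (elastic) settlement: S_e = q·B·(1−ν²)/E_s · I_f.
S_e = 148 × 1.9 × (1 − 0.24²) / 12900 × 1.25
    = 148 × 1.9 × 0.9424 / 12900 × 1.25
    = 0.02568 m = 25.68 mm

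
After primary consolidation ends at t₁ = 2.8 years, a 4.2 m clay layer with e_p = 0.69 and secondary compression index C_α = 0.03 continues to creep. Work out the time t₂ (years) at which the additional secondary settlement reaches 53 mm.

S_s = C_α·H/(1+e_p)·log₁₀(t₂/t₁) ⇒ log₁₀(t₂/t₁) = S_s·(1+e_p)/(C_α·H).
log₁₀(t₂/t₁) = 0.053 × (1+0.69) / (0.03×4.2) = 0.7109
t₂ = t₁ × 10^0.7109 = 2.8 × 5.139 = 14.39 years

t₂ ≈ 14.4 years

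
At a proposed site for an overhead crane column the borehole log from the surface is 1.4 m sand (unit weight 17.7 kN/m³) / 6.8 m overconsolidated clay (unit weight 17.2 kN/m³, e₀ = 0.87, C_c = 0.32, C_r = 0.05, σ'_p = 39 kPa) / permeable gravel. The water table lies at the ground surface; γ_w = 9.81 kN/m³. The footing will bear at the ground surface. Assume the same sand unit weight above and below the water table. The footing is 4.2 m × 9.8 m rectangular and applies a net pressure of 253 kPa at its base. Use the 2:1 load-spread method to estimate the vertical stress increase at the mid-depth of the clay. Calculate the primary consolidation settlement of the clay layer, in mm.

Mid-depth of clay below the ground surface: z = 1.4 + 6.8/2 = 4.8 m.
Total vertical stress at mid-clay: σ_v = 17.7×1.4 + 17.2×3.4 = 83.26 kPa.
Pore pressure: u = 9.81×(4.8 − 0) = 47.088 kPa.
Initial effective stress: σ'_0 = σ_v − u = 83.26 − 47.088 = 36.172 kPa.
Stress increase at mid-clay by the 2:1 spreading method:
Δσ = qBL/((B+z)(L+z)) = 253×4.2×9.8/((4.2+4.8)(9.8+4.8)) = 79.25 kPa
Final effective stress: σ'_f = 36.172 + 79.25 = 115.42 kPa.
σ'_f = 115.42 > σ'_p = 39 kPa, so the stress path crosses the preconsolidation pressure — recompression up to σ'_p, then virgin compression beyond:
S_c = H/(1+e₀)·[C_r·log₁₀(σ'_p/σ'_0) + C_c·log₁₀(σ'_f/σ'_p)]
    = 6.8/1.87 × [0.05×log₁₀(39/36.172) + 0.32×log₁₀(115.42/39)]
    = 3.6364 × [0.0016346 + 0.15079] = 0.5543 m

S_c ≈ 554 mm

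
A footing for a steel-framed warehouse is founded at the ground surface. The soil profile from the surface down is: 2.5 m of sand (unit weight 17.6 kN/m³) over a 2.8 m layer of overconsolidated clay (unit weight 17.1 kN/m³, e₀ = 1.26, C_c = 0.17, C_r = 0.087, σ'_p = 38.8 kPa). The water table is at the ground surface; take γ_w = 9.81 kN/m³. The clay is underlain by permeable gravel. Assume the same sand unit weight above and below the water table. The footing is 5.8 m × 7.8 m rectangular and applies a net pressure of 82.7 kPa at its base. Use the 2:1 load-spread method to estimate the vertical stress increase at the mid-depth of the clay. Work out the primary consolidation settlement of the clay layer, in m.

Mid-depth of clay below the ground surface: z = 2.5 + 2.8/2 = 3.9 m.
Total vertical stress at mid-clay: σ_v = 17.6×2.5 + 17.1×1.4 = 67.94 kPa.
Pore pressure: u = 9.81×(3.9 − 0) = 38.259 kPa.
Initial effective stress: σ'_0 = σ_v − u = 67.94 − 38.259 = 29.681 kPa.
Stress increase at mid-clay by the 2:1 spreading method:
Δσ = qBL/((B+z)(L+z)) = 82.7×5.8×7.8/((5.8+3.9)(7.8+3.9)) = 32.966 kPa
Final effective stress: σ'_f = 29.681 + 32.966 = 62.647 kPa.
σ'_f = 62.647 > σ'_p = 38.8 kPa, so the stress path crosses the preconsolidation pressure — recompression up to σ'_p, then virgin compression beyond:
S_c = H/(1+e₀)·[C_r·log₁₀(σ'_p/σ'_0) + C_c·log₁₀(σ'_f/σ'_p)]
    = 2.8/2.26 × [0.087×log₁₀(38.8/29.681) + 0.17×log₁₀(62.647/38.8)]
    = 1.2389 × [0.010123 + 0.035372] = 0.05636 m

S_c ≈ 0.0564 m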